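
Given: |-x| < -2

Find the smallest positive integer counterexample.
Testing positive integers:
x = 1: LHS = |-1| = 1; 1 < -2 — FAILS  ← smallest positive counterexample

Answer: x = 1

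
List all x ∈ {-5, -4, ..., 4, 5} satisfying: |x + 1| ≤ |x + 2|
Holds for: {-1, 0, 1, 2, 3, 4, 5}
Fails for: {-5, -4, -3, -2}

Answer: {-1, 0, 1, 2, 3, 4, 5}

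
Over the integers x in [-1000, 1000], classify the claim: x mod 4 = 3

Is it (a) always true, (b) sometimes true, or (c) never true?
Holds at x = -1: LHS = (-1) mod 4 = 3; 3 = 3 — holds
Fails at x = 0: LHS = 0 mod 4 = 0; 0 = 3 — FAILS
It is satisfied by some integers in the range but not all.

Answer: Sometimes true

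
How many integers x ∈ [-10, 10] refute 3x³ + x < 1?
Counterexamples in [-10, 10]: {1, 2, 3, 4, 5, 6, 7, 8, 9, 10}.

Counting them gives 10 values.

Answer: 10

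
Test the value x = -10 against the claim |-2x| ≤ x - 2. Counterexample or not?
Substitute x = -10 into the relation:
x = -10: LHS = |-2·(-10)| = |20| = 20, RHS = (-10) - 2 = -12; 20 ≤ -12 — FAILS

Since the claim fails at x = -10, this value is a counterexample.

Answer: Yes, x = -10 is a counterexample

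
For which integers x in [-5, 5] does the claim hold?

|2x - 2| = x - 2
Over all integers in [-5, 5], LHS − RHS is always positive; it is smallest at x = 1, where it equals 1:
x = 1: LHS = |2·1 - 2| = |0| = 0, RHS = 1 - 2 = -1; 0 = -1 — FAILS
At the ends of the range:
x = -5: LHS = |2·(-5) - 2| = |-12| = 12, RHS = (-5) - 2 = -7; 12 = -7 — FAILS
x = 5: LHS = |2·5 - 2| = |8| = 8, RHS = 5 - 2 = 3; 8 = 3 — FAILS
Hence LHS − RHS is never 0, i.e. the two sides are never equal, so the claimed relation (=) fails for every integer in [-5, 5].

Answer: None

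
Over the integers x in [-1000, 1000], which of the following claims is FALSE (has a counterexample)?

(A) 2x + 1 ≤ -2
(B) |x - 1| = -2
(A) x = 0: LHS = 2·0 + 1 = 1; 1 ≤ -2 — FAILS
(B) x = 0: LHS = |0 - 1| = |-1| = 1; 1 = -2 — FAILS

Answer: Both A and B are false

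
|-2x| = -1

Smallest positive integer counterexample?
Testing positive integers:
x = 1: LHS = |-2·1| = |-2| = 2; 2 = -1 — FAILS  ← smallest positive counterexample

Answer: x = 1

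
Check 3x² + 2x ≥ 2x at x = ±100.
x = 100: LHS = 3·100² + 2·100 = 30200, RHS = 2·100 = 200; 30200 ≥ 200 — holds
x = -100: LHS = 3·(-100)² + 2·(-100) = 29800, RHS = 2·(-100) = -200; 29800 ≥ -200 — holds

Answer: Yes, holds for both x = 100 and x = -100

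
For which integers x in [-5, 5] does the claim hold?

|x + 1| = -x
Track d = LHS − RHS over the integers in [-5, 5]. Equality would need d = 0, but d changes sign only between consecutive integers, jumping over 0:
x = -1: LHS = |(-1) + 1| = |0| = 0, RHS = -(-1) = 1; 0 = 1 — FAILS  (d = -1)
x = 0: LHS = |0 + 1| = |1| = 1, RHS = -0 = 0; 1 = 0 — FAILS  (d = 1)
Away from these crossings d keeps a constant sign, and checking every integer in [-5, 5] confirms d ≠ 0 throughout. Hence the two sides are never equal, so the claimed relation (=) fails for every integer in [-5, 5].

Answer: None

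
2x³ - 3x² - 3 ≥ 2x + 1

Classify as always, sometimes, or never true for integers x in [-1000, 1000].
Holds at x = 3: LHS = 2·3³ - 3·3² - 3 = 24, RHS = 2·3 + 1 = 7; 24 ≥ 7 — holds
Fails at x = 0: LHS = 2·0³ - 3·0² - 3 = -3, RHS = 2·0 + 1 = 1; -3 ≥ 1 — FAILS
It is satisfied by some integers in the range but not all.

Answer: Sometimes true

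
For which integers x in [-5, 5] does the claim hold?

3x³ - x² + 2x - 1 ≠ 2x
Track d = LHS − RHS over the integers in [-5, 5]. Equality would need d = 0, but d changes sign only between consecutive integers, jumping over 0:
x = 0: LHS = 3·0³ - 0² + 2·0 - 1 = -1, RHS = 2·0 = 0; -1 ≠ 0 — holds  (d = -1)
x = 1: LHS = 3·1³ - 1² + 2·1 - 1 = 3, RHS = 2·1 = 2; 3 ≠ 2 — holds  (d = 1)
Away from these crossings d keeps a constant sign, and checking every integer in [-5, 5] confirms d ≠ 0 throughout. Hence the two sides are never equal, so the relation holds for every integer in [-5, 5].

Answer: All integers in [-5, 5]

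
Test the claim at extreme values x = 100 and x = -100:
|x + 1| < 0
x = 100: LHS = |100 + 1| = |101| = 101; 101 < 0 — FAILS
x = -100: LHS = |(-100) + 1| = |-99| = 99; 99 < 0 — FAILS

Answer: No, fails for both x = 100 and x = -100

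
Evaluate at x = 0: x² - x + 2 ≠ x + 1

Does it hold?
x = 0: LHS = 0² - 0 + 2 = 2, RHS = 0 + 1 = 1; 2 ≠ 1 — holds

The relation is satisfied at x = 0.

Answer: Yes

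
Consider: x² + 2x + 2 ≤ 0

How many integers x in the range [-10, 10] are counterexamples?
Counterexamples in [-10, 10]: {-10, -9, -8, -7, -6, -5, -4, -3, -2, -1, 0, 1, 2, 3, 4, 5, 6, 7, 8, 9, 10}.

Counting them gives 21 values.

Answer: 21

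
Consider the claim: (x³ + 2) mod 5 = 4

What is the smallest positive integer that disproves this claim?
Testing positive integers:
x = 1: LHS = (1³ + 2) mod 5 = 3 mod 5 = 3; 3 = 4 — FAILS  ← smallest positive counterexample

Answer: x = 1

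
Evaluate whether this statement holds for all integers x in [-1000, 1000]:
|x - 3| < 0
The claim fails at x = 0:
x = 0: LHS = |0 - 3| = |-3| = 3; 3 < 0 — FAILS

Because a single integer refutes it, the statement is false.

Answer: False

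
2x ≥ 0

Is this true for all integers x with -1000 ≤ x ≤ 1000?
The claim fails at x = -1:
x = -1: LHS = 2·(-1) = -2; -2 ≥ 0 — FAILS

Because a single integer refutes it, the statement is false.

Answer: False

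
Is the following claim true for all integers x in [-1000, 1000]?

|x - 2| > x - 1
The claim fails at x = 2:
x = 2: LHS = |2 - 2| = |0| = 0, RHS = 2 - 1 = 1; 0 > 1 — FAILS

Because a single integer refutes it, the statement is false.

Answer: False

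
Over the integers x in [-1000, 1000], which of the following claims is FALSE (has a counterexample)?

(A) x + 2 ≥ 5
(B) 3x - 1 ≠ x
(A) x = 0: LHS = 0 + 2 = 2; 2 ≥ 5 — FAILS

(B) Track d = LHS − RHS over the integers in [-1000, 1000]. Equality would need d = 0, but d changes sign only between consecutive integers, jumping over 0:
x = 0: LHS = 3·0 - 1 = -1; -1 ≠ 0 — holds  (d = -1)
x = 1: LHS = 3·1 - 1 = 2; 2 ≠ 1 — holds  (d = 1)
Away from these crossings d keeps a constant sign, and checking every integer in [-1000, 1000] confirms d ≠ 0 throughout. Hence the two sides are never equal, so the relation holds for every integer in [-1000, 1000].

Only (A) has a counterexample.

Answer: A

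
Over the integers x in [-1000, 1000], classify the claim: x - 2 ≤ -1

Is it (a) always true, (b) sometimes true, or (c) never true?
Holds at x = 0: LHS = 0 - 2 = -2; -2 ≤ -1 — holds
Fails at x = 2: LHS = 2 - 2 = 0; 0 ≤ -1 — FAILS
It is satisfied by some integers in the range but not all.

Answer: Sometimes true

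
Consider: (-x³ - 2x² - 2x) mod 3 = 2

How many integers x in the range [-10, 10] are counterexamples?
Counterexamples in [-10, 10]: {-10, -9, -8, -7, -6, -5, -4, -3, -2, -1, 0, 1, 2, 3, 4, 5, 6, 7, 8, 9, 10}.

Counting them gives 21 values.

Answer: 21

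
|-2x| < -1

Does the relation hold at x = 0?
x = 0: LHS = |-2·0| = |0| = 0; 0 < -1 — FAILS

The relation fails at x = 0, so x = 0 is a counterexample.

Answer: No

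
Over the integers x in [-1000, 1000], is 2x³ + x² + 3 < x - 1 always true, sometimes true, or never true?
Holds at x = -2: LHS = 2·(-2)³ + (-2)² + 3 = -9, RHS = (-2) - 1 = -3; -9 < -3 — holds
Fails at x = 0: LHS = 2·0³ + 0² + 3 = 3, RHS = 0 - 1 = -1; 3 < -1 — FAILS
It is satisfied by some integers in the range but not all.

Answer: Sometimes true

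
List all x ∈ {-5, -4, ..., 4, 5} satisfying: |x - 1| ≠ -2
An absolute value is never negative, so the left side is ≥ 0 for every x, while the right side is -2. Tightest case in [-5, 5] is x = 1:
x = 1: LHS = |1 - 1| = |0| = 0; 0 ≠ -2 — holds
Hence LHS − RHS is never 0, i.e. the two sides are never equal, so the relation holds for every integer in [-5, 5].

Answer: All integers in [-5, 5]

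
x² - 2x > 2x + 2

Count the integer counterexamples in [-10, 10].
Counterexamples in [-10, 10]: {0, 1, 2, 3, 4}.

Counting them gives 5 values.

Answer: 5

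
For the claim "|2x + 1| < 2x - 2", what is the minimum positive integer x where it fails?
Testing positive integers:
x = 1: LHS = |2·1 + 1| = |3| = 3, RHS = 2·1 - 2 = 0; 3 < 0 — FAILS  ← smallest positive counterexample

Answer: x = 1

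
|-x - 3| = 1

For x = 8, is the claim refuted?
Substitute x = 8 into the relation:
x = 8: LHS = |-8 - 3| = |-11| = 11; 11 = 1 — FAILS

Since the claim fails at x = 8, this value is a counterexample.

Answer: Yes, x = 8 is a counterexample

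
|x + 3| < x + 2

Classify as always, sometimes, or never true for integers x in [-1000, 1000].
Over all integers in [-1000, 1000], LHS − RHS is smallest at x = 0, where it equals 1:
x = 0: LHS = |0 + 3| = |3| = 3, RHS = 0 + 2 = 2; 3 < 2 — FAILS
At the ends of the range:
x = -1000: LHS = |(-1000) + 3| = |-997| = 997, RHS = (-1000) + 2 = -998; 997 < -998 — FAILS
x = 1000: LHS = |1000 + 3| = |1003| = 1003, RHS = 1000 + 2 = 1002; 1003 < 1002 — FAILS
Hence LHS − RHS is never negative, i.e. LHS ≥ RHS throughout, so the claimed relation (<) fails for every integer in [-1000, 1000].

No integer in the range satisfies it.

Answer: Never true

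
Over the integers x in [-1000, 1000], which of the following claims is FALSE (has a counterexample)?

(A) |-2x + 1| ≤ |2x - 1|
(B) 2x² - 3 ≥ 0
(A) Over all integers in [-1000, 1000], LHS − RHS is largest at x = 0, where it equals 0:
x = 0: LHS = |-2·0 + 1| = |1| = 1, RHS = |2·0 - 1| = |-1| = 1; 1 ≤ 1 — holds
At the ends of the range:
x = -1000: LHS = |-2·(-1000) + 1| = |2001| = 2001, RHS = |2·(-1000) - 1| = |-2001| = 2001; 2001 ≤ 2001 — holds
x = 1000: LHS = |-2·1000 + 1| = |-1999| = 1999, RHS = |2·1000 - 1| = |1999| = 1999; 1999 ≤ 1999 — holds
Hence LHS − RHS is never positive, i.e. LHS ≤ RHS throughout, so the relation holds for every integer in [-1000, 1000].

(B) x = 0: LHS = 2·0² - 3 = -3; -3 ≥ 0 — FAILS

Only (B) has a counterexample.

Answer: B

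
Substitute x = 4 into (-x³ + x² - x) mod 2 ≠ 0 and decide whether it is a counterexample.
Substitute x = 4 into the relation:
x = 4: LHS = (-4³ + 4² - 4) mod 2 = (-52) mod 2 = 0; 0 ≠ 0 — FAILS

Since the claim fails at x = 4, this value is a counterexample.

Answer: Yes, x = 4 is a counterexample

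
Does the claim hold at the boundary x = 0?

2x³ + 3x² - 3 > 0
x = 0: LHS = 2·0³ + 3·0² - 3 = -3; -3 > 0 — FAILS

The relation fails at x = 0, so x = 0 is a counterexample.

Answer: No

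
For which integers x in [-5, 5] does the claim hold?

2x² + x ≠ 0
Holds for: {-5, -4, -3, -2, -1, 1, 2, 3, 4, 5}
Fails for: {0}

Answer: {-5, -4, -3, -2, -1, 1, 2, 3, 4, 5}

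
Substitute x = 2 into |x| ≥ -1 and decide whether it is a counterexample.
Substitute x = 2 into the relation:
x = 2: LHS = |2| = 2; 2 ≥ -1 — holds

The relation holds at x = 2, so it is not a counterexample.

Answer: No, x = 2 is not a counterexample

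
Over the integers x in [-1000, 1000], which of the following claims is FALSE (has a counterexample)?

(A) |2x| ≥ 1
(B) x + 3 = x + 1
(A) x = 0: LHS = |2·0| = |0| = 0; 0 ≥ 1 — FAILS
(B) x = 0: LHS = 0 + 3 = 3, RHS = 0 + 1 = 1; 3 = 1 — FAILS

Answer: Both A and B are false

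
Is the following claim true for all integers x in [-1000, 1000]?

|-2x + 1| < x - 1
The claim fails at x = 0:
x = 0: LHS = |-2·0 + 1| = |1| = 1, RHS = 0 - 1 = -1; 1 < -1 — FAILS

Because a single integer refutes it, the statement is false.

Answer: False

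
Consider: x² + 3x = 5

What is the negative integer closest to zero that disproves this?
Testing negative integers from -1 downward:
x = -1: LHS = (-1)² + 3·(-1) = -2; -2 = 5 — FAILS  ← closest negative counterexample to 0

Answer: x = -1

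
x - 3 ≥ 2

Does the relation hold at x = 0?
x = 0: LHS = 0 - 3 = -3; -3 ≥ 2 — FAILS

The relation fails at x = 0, so x = 0 is a counterexample.

Answer: No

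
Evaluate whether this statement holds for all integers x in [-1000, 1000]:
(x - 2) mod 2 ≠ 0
The claim fails at x = 0:
x = 0: LHS = (0 - 2) mod 2 = (-2) mod 2 = 0; 0 ≠ 0 — FAILS

Because a single integer refutes it, the statement is false.

Answer: False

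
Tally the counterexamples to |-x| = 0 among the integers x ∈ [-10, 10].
Counterexamples in [-10, 10]: {-10, -9, -8, -7, -6, -5, -4, -3, -2, -1, 1, 2, 3, 4, 5, 6, 7, 8, 9, 10}.

Counting them gives 20 values.

Answer: 20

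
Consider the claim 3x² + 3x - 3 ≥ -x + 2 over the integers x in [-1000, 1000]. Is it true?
The claim fails at x = 0:
x = 0: LHS = 3·0² + 3·0 - 3 = -3, RHS = -0 + 2 = 2; -3 ≥ 2 — FAILS

Because a single integer refutes it, the statement is false.

Answer: False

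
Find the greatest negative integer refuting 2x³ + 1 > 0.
Testing negative integers from -1 downward:
x = -1: LHS = 2·(-1)³ + 1 = -1; -1 > 0 — FAILS  ← closest negative counterexample to 0

Answer: x = -1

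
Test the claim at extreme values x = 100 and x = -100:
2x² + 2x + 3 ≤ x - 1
x = 100: LHS = 2·100² + 2·100 + 3 = 20203, RHS = 100 - 1 = 99; 20203 ≤ 99 — FAILS
x = -100: LHS = 2·(-100)² + 2·(-100) + 3 = 19803, RHS = (-100) - 1 = -101; 19803 ≤ -101 — FAILS

Answer: No, fails for both x = 100 and x = -100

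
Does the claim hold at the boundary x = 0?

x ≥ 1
x = 0: 0 ≥ 1 — FAILS

The relation fails at x = 0, so x = 0 is a counterexample.

Answer: No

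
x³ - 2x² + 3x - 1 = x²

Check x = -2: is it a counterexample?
Substitute x = -2 into the relation:
x = -2: LHS = (-2)³ - 2·(-2)² + 3·(-2) - 1 = -23, RHS = (-2)² = 4; -23 = 4 — FAILS

Since the claim fails at x = -2, this value is a counterexample.

Answer: Yes, x = -2 is a counterexample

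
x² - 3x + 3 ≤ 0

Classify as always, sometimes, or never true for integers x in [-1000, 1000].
Over all integers in [-1000, 1000], LHS − RHS is smallest at x = 1, where it equals 1:
x = 1: LHS = 1² - 3·1 + 3 = 1; 1 ≤ 0 — FAILS
At the ends of the range:
x = -1000: LHS = (-1000)² - 3·(-1000) + 3 = 1003003; 1003003 ≤ 0 — FAILS
x = 1000: LHS = 1000² - 3·1000 + 3 = 997003; 997003 ≤ 0 — FAILS
Hence LHS − RHS is never zero or negative, i.e. LHS > RHS throughout, so the claimed relation (≤) fails for every integer in [-1000, 1000].

No integer in the range satisfies it.

Answer: Never true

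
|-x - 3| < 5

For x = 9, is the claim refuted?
Substitute x = 9 into the relation:
x = 9: LHS = |-9 - 3| = |-12| = 12; 12 < 5 — FAILS

Since the claim fails at x = 9, this value is a counterexample.

Answer: Yes, x = 9 is a counterexample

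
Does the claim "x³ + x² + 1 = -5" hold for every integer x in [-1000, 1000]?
The claim fails at x = 0:
x = 0: LHS = 0³ + 0² + 1 = 1; 1 = -5 — FAILS

Because a single integer refutes it, the statement is false.

Answer: False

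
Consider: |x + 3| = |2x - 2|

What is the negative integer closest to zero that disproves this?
Testing negative integers from -1 downward:
x = -1: LHS = |(-1) + 3| = |2| = 2, RHS = |2·(-1) - 2| = |-4| = 4; 2 = 4 — FAILS  ← closest negative counterexample to 0

Answer: x = -1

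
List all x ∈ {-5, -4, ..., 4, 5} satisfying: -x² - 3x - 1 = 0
Track d = LHS − RHS over the integers in [-5, 5]. Equality would need d = 0, but d changes sign only between consecutive integers, jumping over 0:
x = -3: LHS = -(-3)² - 3·(-3) - 1 = -1; -1 = 0 — FAILS  (d = -1)
x = -2: LHS = -(-2)² - 3·(-2) - 1 = 1; 1 = 0 — FAILS  (d = 1)
x = -1: LHS = -(-1)² - 3·(-1) - 1 = 1; 1 = 0 — FAILS  (d = 1)
x = 0: LHS = -0² - 3·0 - 1 = -1; -1 = 0 — FAILS  (d = -1)
Away from these crossings d keeps a constant sign, and checking every integer in [-5, 5] confirms d ≠ 0 throughout. Hence the two sides are never equal, so the claimed relation (=) fails for every integer in [-5, 5].

Answer: None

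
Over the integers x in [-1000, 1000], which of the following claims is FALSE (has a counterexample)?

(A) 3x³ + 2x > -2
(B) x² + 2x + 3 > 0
(A) x = -1: LHS = 3·(-1)³ + 2·(-1) = -5; -5 > -2 — FAILS

(B) Over all integers in [-1000, 1000], LHS − RHS is smallest at x = -1, where it equals 2:
x = -1: LHS = (-1)² + 2·(-1) + 3 = 2; 2 > 0 — holds
At the ends of the range:
x = -1000: LHS = (-1000)² + 2·(-1000) + 3 = 998003; 998003 > 0 — holds
x = 1000: LHS = 1000² + 2·1000 + 3 = 1002003; 1002003 > 0 — holds
Hence LHS − RHS is never zero or negative, i.e. LHS > RHS throughout, so the relation holds for every integer in [-1000, 1000].

Only (A) has a counterexample.

Answer: A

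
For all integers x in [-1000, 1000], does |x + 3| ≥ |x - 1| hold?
The claim fails at x = -2:
x = -2: LHS = |(-2) + 3| = |1| = 1, RHS = |(-2) - 1| = |-3| = 3; 1 ≥ 3 — FAILS

Because a single integer refutes it, the statement is false.

Answer: False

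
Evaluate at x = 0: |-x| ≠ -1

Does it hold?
x = 0: LHS = |-0| = |0| = 0; 0 ≠ -1 — holds

The relation is satisfied at x = 0.

Answer: Yes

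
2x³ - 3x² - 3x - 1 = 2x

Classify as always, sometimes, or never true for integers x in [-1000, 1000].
Track d = LHS − RHS over the integers in [-1000, 1000]. Equality would need d = 0, but d changes sign only between consecutive integers, jumping over 0:
x = 2: LHS = 2·2³ - 3·2² - 3·2 - 1 = -3, RHS = 2·2 = 4; -3 = 4 — FAILS  (d = -7)
x = 3: LHS = 2·3³ - 3·3² - 3·3 - 1 = 17, RHS = 2·3 = 6; 17 = 6 — FAILS  (d = 11)
Away from these crossings d keeps a constant sign, and checking every integer in [-1000, 1000] confirms d ≠ 0 throughout. Hence the two sides are never equal, so the claimed relation (=) fails for every integer in [-1000, 1000].

No integer in the range satisfies it.

Answer: Never true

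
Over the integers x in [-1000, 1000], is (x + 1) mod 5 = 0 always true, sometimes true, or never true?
Holds at x = -1: LHS = ((-1) + 1) mod 5 = 0 mod 5 = 0; 0 = 0 — holds
Fails at x = 0: LHS = (0 + 1) mod 5 = 1 mod 5 = 1; 1 = 0 — FAILS
It is satisfied by some integers in the range but not all.

Answer: Sometimes true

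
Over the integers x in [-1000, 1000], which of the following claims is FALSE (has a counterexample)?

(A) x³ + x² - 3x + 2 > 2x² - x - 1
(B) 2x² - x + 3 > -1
(A) x = -2: LHS = (-2)³ + (-2)² - 3·(-2) + 2 = 4, RHS = 2·(-2)² - (-2) - 1 = 9; 4 > 9 — FAILS

(B) Over all integers in [-1000, 1000], LHS − RHS is smallest at x = 0, where it equals 4:
x = 0: LHS = 2·0² - 0 + 3 = 3; 3 > -1 — holds
At the ends of the range:
x = -1000: LHS = 2·(-1000)² - (-1000) + 3 = 2001003; 2001003 > -1 — holds
x = 1000: LHS = 2·1000² - 1000 + 3 = 1999003; 1999003 > -1 — holds
Hence LHS − RHS is never zero or negative, i.e. LHS > RHS throughout, so the relation holds for every integer in [-1000, 1000].

Only (A) has a counterexample.

Answer: A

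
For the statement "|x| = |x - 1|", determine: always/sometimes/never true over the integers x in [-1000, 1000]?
Track d = LHS − RHS over the integers in [-1000, 1000]. Equality would need d = 0, but d changes sign only between consecutive integers, jumping over 0:
x = 0: LHS = |0| = 0, RHS = |0 - 1| = |-1| = 1; 0 = 1 — FAILS  (d = -1)
x = 1: LHS = |1| = 1, RHS = |1 - 1| = |0| = 0; 1 = 0 — FAILS  (d = 1)
Away from these crossings d keeps a constant sign, and checking every integer in [-1000, 1000] confirms d ≠ 0 throughout. Hence the two sides are never equal, so the claimed relation (=) fails for every integer in [-1000, 1000].

No integer in the range satisfies it.

Answer: Never true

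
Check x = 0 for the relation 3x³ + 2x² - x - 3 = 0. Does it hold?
x = 0: LHS = 3·0³ + 2·0² - 0 - 3 = -3; -3 = 0 — FAILS

The relation fails at x = 0, so x = 0 is a counterexample.

Answer: No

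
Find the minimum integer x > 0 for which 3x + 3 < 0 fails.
Testing positive integers:
x = 1: LHS = 3·1 + 3 = 6; 6 < 0 — FAILS  ← smallest positive counterexample

Answer: x = 1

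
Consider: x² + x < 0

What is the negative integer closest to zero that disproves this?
Testing negative integers from -1 downward:
x = -1: LHS = (-1)² + (-1) = 0; 0 < 0 — FAILS  ← closest negative counterexample to 0

Answer: x = -1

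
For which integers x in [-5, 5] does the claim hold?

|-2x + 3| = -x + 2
Holds for: {1}
Fails for: {-5, -4, -3, -2, -1, 0, 2, 3, 4, 5}

Answer: {1}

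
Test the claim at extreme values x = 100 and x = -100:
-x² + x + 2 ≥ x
x = 100: LHS = -100² + 100 + 2 = -9898; -9898 ≥ 100 — FAILS
x = -100: LHS = -(-100)² + (-100) + 2 = -10098; -10098 ≥ -100 — FAILS

Answer: No, fails for both x = 100 and x = -100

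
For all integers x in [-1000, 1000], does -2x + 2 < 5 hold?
The claim fails at x = -2:
x = -2: LHS = -2·(-2) + 2 = 6; 6 < 5 — FAILS

Because a single integer refutes it, the statement is false.

Answer: False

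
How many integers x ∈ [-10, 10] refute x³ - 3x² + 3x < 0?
Counterexamples in [-10, 10]: {0, 1, 2, 3, 4, 5, 6, 7, 8, 9, 10}.

Counting them gives 11 values.

Answer: 11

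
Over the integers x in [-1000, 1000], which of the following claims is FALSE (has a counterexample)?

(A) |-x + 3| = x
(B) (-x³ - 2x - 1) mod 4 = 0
(A) x = 0: LHS = |-0 + 3| = |3| = 3; 3 = 0 — FAILS
(B) x = 0: LHS = (-0³ - 2·0 - 1) mod 4 = (-1) mod 4 = 3; 3 = 0 — FAILS

Answer: Both A and B are false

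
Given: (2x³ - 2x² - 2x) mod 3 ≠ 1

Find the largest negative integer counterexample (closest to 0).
Testing negative integers from -1 downward:
x = -1: LHS = (2·(-1)³ - 2·(-1)² - 2·(-1)) mod 3 = (-2) mod 3 = 1; 1 ≠ 1 — FAILS  ← closest negative counterexample to 0

Answer: x = -1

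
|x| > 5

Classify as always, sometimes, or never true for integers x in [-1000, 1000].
Holds at x = 6: LHS = |6| = 6; 6 > 5 — holds
Fails at x = 0: LHS = |0| = 0; 0 > 5 — FAILS
It is satisfied by some integers in the range but not all.

Answer: Sometimes true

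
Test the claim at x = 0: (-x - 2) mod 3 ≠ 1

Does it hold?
x = 0: LHS = (-0 - 2) mod 3 = (-2) mod 3 = 1; 1 ≠ 1 — FAILS

The relation fails at x = 0, so x = 0 is a counterexample.

Answer: No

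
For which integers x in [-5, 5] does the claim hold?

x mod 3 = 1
Holds for: {-5, -2, 1, 4}
Fails for: {-4, -3, -1, 0, 2, 3, 5}

Answer: {-5, -2, 1, 4}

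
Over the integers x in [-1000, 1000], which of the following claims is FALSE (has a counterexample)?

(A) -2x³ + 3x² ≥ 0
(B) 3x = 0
(A) x = 2: LHS = -2·2³ + 3·2² = -4; -4 ≥ 0 — FAILS
(B) x = 1: LHS = 3·1 = 3; 3 = 0 — FAILS

Answer: Both A and B are false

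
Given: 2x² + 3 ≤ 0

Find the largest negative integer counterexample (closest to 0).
Testing negative integers from -1 downward:
x = -1: LHS = 2·(-1)² + 3 = 5; 5 ≤ 0 — FAILS  ← closest negative counterexample to 0

Answer: x = -1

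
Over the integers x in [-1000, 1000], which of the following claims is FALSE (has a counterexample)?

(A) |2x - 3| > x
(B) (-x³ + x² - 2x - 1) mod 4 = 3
(A) x = 1: LHS = |2·1 - 3| = |-1| = 1; 1 > 1 — FAILS
(B) x = 1: LHS = (-1³ + 1² - 2·1 - 1) mod 4 = (-3) mod 4 = 1; 1 = 3 — FAILS

Answer: Both A and B are false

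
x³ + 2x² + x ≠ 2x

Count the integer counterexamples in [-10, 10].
Counterexamples in [-10, 10]: {0}.

Counting them gives 1 values.

Answer: 1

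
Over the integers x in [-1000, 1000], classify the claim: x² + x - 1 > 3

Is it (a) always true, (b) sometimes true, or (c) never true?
Holds at x = 2: LHS = 2² + 2 - 1 = 5; 5 > 3 — holds
Fails at x = 0: LHS = 0² + 0 - 1 = -1; -1 > 3 — FAILS
It is satisfied by some integers in the range but not all.

Answer: Sometimes true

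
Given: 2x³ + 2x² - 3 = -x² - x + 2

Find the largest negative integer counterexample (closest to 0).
Testing negative integers from -1 downward:
x = -1: LHS = 2·(-1)³ + 2·(-1)² - 3 = -3, RHS = -(-1)² - (-1) + 2 = 2; -3 = 2 — FAILS  ← closest negative counterexample to 0

Answer: x = -1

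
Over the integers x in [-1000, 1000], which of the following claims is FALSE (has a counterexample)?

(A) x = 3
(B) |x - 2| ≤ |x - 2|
(A) x = 0: 0 = 3 — FAILS

(B) Over all integers in [-1000, 1000], LHS − RHS is largest at x = 0, where it equals 0:
x = 0: LHS = |0 - 2| = |-2| = 2, RHS = |0 - 2| = |-2| = 2; 2 ≤ 2 — holds
At the ends of the range:
x = -1000: LHS = |(-1000) - 2| = |-1002| = 1002, RHS = |(-1000) - 2| = |-1002| = 1002; 1002 ≤ 1002 — holds
x = 1000: LHS = |1000 - 2| = |998| = 998, RHS = |1000 - 2| = |998| = 998; 998 ≤ 998 — holds
Hence LHS − RHS is never positive, i.e. LHS ≤ RHS throughout, so the relation holds for every integer in [-1000, 1000].

Only (A) has a counterexample.

Answer: A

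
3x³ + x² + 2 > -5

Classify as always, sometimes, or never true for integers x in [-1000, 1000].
Holds at x = 0: LHS = 3·0³ + 0² + 2 = 2; 2 > -5 — holds
Fails at x = -2: LHS = 3·(-2)³ + (-2)² + 2 = -18; -18 > -5 — FAILS
It is satisfied by some integers in the range but not all.

Answer: Sometimes true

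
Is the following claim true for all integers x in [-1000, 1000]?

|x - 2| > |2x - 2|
The claim fails at x = 0:
x = 0: LHS = |0 - 2| = |-2| = 2, RHS = |2·0 - 2| = |-2| = 2; 2 > 2 — FAILS

Because a single integer refutes it, the statement is false.

Answer: False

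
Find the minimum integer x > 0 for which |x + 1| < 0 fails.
Testing positive integers:
x = 1: LHS = |1 + 1| = |2| = 2; 2 < 0 — FAILS  ← smallest positive counterexample

Answer: x = 1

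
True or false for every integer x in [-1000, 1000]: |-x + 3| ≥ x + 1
The claim fails at x = 2:
x = 2: LHS = |-2 + 3| = |1| = 1, RHS = 2 + 1 = 3; 1 ≥ 3 — FAILS

Because a single integer refutes it, the statement is false.

Answer: False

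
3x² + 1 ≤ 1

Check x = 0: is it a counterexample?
Substitute x = 0 into the relation:
x = 0: LHS = 3·0² + 1 = 1; 1 ≤ 1 — holds

The claim holds here, so x = 0 is not a counterexample. (A counterexample exists elsewhere, e.g. x = 1.)

Answer: No, x = 0 is not a counterexample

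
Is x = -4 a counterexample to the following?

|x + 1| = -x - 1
Substitute x = -4 into the relation:
x = -4: LHS = |(-4) + 1| = |-3| = 3, RHS = -(-4) - 1 = 3; 3 = 3 — holds

The claim holds here, so x = -4 is not a counterexample. (A counterexample exists elsewhere, e.g. x = 0.)

Answer: No, x = -4 is not a counterexample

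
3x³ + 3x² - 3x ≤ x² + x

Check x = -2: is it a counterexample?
Substitute x = -2 into the relation:
x = -2: LHS = 3·(-2)³ + 3·(-2)² - 3·(-2) = -6, RHS = (-2)² + (-2) = 2; -6 ≤ 2 — holds

The claim holds here, so x = -2 is not a counterexample. (A counterexample exists elsewhere, e.g. x = 1.)

Answer: No, x = -2 is not a counterexample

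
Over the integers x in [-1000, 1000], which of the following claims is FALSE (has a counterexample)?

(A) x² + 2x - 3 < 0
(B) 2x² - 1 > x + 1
(A) x = 1: LHS = 1² + 2·1 - 3 = 0; 0 < 0 — FAILS
(B) x = 0: LHS = 2·0² - 1 = -1, RHS = 0 + 1 = 1; -1 > 1 — FAILS

Answer: Both A and B are false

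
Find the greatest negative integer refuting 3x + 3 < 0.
Testing negative integers from -1 downward:
x = -1: LHS = 3·(-1) + 3 = 0; 0 < 0 — FAILS  ← closest negative counterexample to 0

Answer: x = -1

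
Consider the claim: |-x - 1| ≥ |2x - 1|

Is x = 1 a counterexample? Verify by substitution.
Substitute x = 1 into the relation:
x = 1: LHS = |-1 - 1| = |-2| = 2, RHS = |2·1 - 1| = |1| = 1; 2 ≥ 1 — holds

The claim holds here, so x = 1 is not a counterexample. (A counterexample exists elsewhere, e.g. x = -1.)

Answer: No, x = 1 is not a counterexample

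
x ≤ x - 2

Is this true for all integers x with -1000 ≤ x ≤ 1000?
The claim fails at x = 0:
x = 0: RHS = 0 - 2 = -2; 0 ≤ -2 — FAILS

Because a single integer refutes it, the statement is false.

Answer: False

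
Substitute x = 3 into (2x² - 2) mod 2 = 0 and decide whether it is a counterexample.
Substitute x = 3 into the relation:
x = 3: LHS = (2·3² - 2) mod 2 = 16 mod 2 = 0; 0 = 0 — holds

The relation holds at x = 3, so it is not a counterexample.

Answer: No, x = 3 is not a counterexample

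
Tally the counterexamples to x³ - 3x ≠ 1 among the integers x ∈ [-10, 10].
Track d = LHS − RHS over the integers in [-10, 10]. Equality would need d = 0, but d changes sign only between consecutive integers, jumping over 0:
x = -2: LHS = (-2)³ - 3·(-2) = -2; -2 ≠ 1 — holds  (d = -3)
x = -1: LHS = (-1)³ - 3·(-1) = 2; 2 ≠ 1 — holds  (d = 1)
x = -1: LHS = (-1)³ - 3·(-1) = 2; 2 ≠ 1 — holds  (d = 1)
x = 0: LHS = 0³ - 3·0 = 0; 0 ≠ 1 — holds  (d = -1)
x = 1: LHS = 1³ - 3·1 = -2; -2 ≠ 1 — holds  (d = -3)
x = 2: LHS = 2³ - 3·2 = 2; 2 ≠ 1 — holds  (d = 1)
Away from these crossings d keeps a constant sign, and checking every integer in [-10, 10] confirms d ≠ 0 throughout. Hence the two sides are never equal, so the relation holds for every integer in [-10, 10].

No counterexample appears in that range.

Answer: 0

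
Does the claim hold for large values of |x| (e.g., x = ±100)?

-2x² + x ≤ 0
x = 100: LHS = -2·100² + 100 = -19900; -19900 ≤ 0 — holds
x = -100: LHS = -2·(-100)² + (-100) = -20100; -20100 ≤ 0 — holds

Answer: Yes, holds for both x = 100 and x = -100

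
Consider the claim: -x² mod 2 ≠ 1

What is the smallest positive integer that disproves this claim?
Testing positive integers:
x = 1: LHS = (-1²) mod 2 = (-1) mod 2 = 1; 1 ≠ 1 — FAILS  ← smallest positive counterexample

Answer: x = 1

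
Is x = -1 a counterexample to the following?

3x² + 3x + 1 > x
Substitute x = -1 into the relation:
x = -1: LHS = 3·(-1)² + 3·(-1) + 1 = 1; 1 > -1 — holds

The relation holds at x = -1, so it is not a counterexample.

Answer: No, x = -1 is not a counterexample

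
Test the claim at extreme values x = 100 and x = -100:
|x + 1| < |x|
x = 100: LHS = |100 + 1| = |101| = 101, RHS = |100| = 100; 101 < 100 — FAILS
x = -100: LHS = |(-100) + 1| = |-99| = 99, RHS = |-100| = 100; 99 < 100 — holds

Answer: Partially: fails for x = 100, holds for x = -100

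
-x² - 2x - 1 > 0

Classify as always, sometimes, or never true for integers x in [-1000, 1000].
Over all integers in [-1000, 1000], LHS − RHS is largest at x = -1, where it equals 0:
x = -1: LHS = -(-1)² - 2·(-1) - 1 = 0; 0 > 0 — FAILS
At the ends of the range:
x = -1000: LHS = -(-1000)² - 2·(-1000) - 1 = -998001; -998001 > 0 — FAILS
x = 1000: LHS = -1000² - 2·1000 - 1 = -1002001; -1002001 > 0 — FAILS
Hence LHS − RHS is never positive, i.e. LHS ≤ RHS throughout, so the claimed relation (>) fails for every integer in [-1000, 1000].

No integer in the range satisfies it.

Answer: Never true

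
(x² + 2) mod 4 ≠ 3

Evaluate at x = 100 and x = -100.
x = 100: LHS = (100² + 2) mod 4 = 10002 mod 4 = 2; 2 ≠ 3 — holds
x = -100: LHS = ((-100)² + 2) mod 4 = 10002 mod 4 = 2; 2 ≠ 3 — holds

Answer: Yes, holds for both x = 100 and x = -100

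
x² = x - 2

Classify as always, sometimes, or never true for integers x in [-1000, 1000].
Over all integers in [-1000, 1000], LHS − RHS is always positive; it is smallest at x = 0, where it equals 2:
x = 0: LHS = 0² = 0, RHS = 0 - 2 = -2; 0 = -2 — FAILS
At the ends of the range:
x = -1000: LHS = (-1000)² = 1000000, RHS = (-1000) - 2 = -1002; 1000000 = -1002 — FAILS
x = 1000: LHS = 1000² = 1000000, RHS = 1000 - 2 = 998; 1000000 = 998 — FAILS
Hence LHS − RHS is never 0, i.e. the two sides are never equal, so the claimed relation (=) fails for every integer in [-1000, 1000].

No integer in the range satisfies it.

Answer: Never true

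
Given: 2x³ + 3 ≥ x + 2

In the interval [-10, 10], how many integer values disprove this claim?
Counterexamples in [-10, 10]: {-10, -9, -8, -7, -6, -5, -4, -3, -2}.

Counting them gives 9 values.

Answer: 9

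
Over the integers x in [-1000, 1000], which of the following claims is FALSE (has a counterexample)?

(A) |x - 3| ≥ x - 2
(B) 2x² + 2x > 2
(A) x = 3: LHS = |3 - 3| = |0| = 0, RHS = 3 - 2 = 1; 0 ≥ 1 — FAILS
(B) x = 0: LHS = 2·0² + 2·0 = 0; 0 > 2 — FAILS

Answer: Both A and B are false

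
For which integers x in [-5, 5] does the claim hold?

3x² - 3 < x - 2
Holds for: {0}
Fails for: {-5, -4, -3, -2, -1, 1, 2, 3, 4, 5}

Answer: {0}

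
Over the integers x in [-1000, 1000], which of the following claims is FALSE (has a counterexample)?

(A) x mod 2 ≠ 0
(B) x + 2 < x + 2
(A) x = 0: LHS = 0 mod 2 = 0; 0 ≠ 0 — FAILS
(B) x = 0: LHS = 0 + 2 = 2, RHS = 0 + 2 = 2; 2 < 2 — FAILS

Answer: Both A and B are false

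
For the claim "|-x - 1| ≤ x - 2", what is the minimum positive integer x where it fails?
Testing positive integers:
x = 1: LHS = |-1 - 1| = |-2| = 2, RHS = 1 - 2 = -1; 2 ≤ -1 — FAILS  ← smallest positive counterexample

Answer: x = 1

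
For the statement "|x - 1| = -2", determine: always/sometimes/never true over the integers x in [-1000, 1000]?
An absolute value is never negative, so the left side is ≥ 0 for every x, while the right side is -2. Tightest case in [-1000, 1000] is x = 1:
x = 1: LHS = |1 - 1| = |0| = 0; 0 = -2 — FAILS
Hence LHS − RHS is never 0, i.e. the two sides are never equal, so the claimed relation (=) fails for every integer in [-1000, 1000].

No integer in the range satisfies it.

Answer: Never true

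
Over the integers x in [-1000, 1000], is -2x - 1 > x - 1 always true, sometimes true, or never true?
Holds at x = -1: LHS = -2·(-1) - 1 = 1, RHS = (-1) - 1 = -2; 1 > -2 — holds
Fails at x = 0: LHS = -2·0 - 1 = -1, RHS = 0 - 1 = -1; -1 > -1 — FAILS
It is satisfied by some integers in the range but not all.

Answer: Sometimes true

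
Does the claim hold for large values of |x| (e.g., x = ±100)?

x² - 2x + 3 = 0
x = 100: LHS = 100² - 2·100 + 3 = 9803; 9803 = 0 — FAILS
x = -100: LHS = (-100)² - 2·(-100) + 3 = 10203; 10203 = 0 — FAILS

Answer: No, fails for both x = 100 and x = -100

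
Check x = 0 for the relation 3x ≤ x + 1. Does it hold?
x = 0: LHS = 3·0 = 0, RHS = 0 + 1 = 1; 0 ≤ 1 — holds

The relation is satisfied at x = 0.

Answer: Yes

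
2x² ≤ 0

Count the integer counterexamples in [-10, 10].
Counterexamples in [-10, 10]: {-10, -9, -8, -7, -6, -5, -4, -3, -2, -1, 1, 2, 3, 4, 5, 6, 7, 8, 9, 10}.

Counting them gives 20 values.

Answer: 20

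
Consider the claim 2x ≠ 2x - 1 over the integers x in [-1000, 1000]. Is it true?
Over all integers in [-1000, 1000], LHS − RHS is always positive; it is smallest at x = 0, where it equals 1:
x = 0: LHS = 2·0 = 0, RHS = 2·0 - 1 = -1; 0 ≠ -1 — holds
At the ends of the range:
x = -1000: LHS = 2·(-1000) = -2000, RHS = 2·(-1000) - 1 = -2001; -2000 ≠ -2001 — holds
x = 1000: LHS = 2·1000 = 2000, RHS = 2·1000 - 1 = 1999; 2000 ≠ 1999 — holds
Hence LHS − RHS is never 0, i.e. the two sides are never equal, so the relation holds for every integer in [-1000, 1000].

No counterexample exists.

Answer: True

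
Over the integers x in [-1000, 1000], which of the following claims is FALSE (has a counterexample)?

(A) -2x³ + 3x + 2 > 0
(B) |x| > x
(A) x = 2: LHS = -2·2³ + 3·2 + 2 = -8; -8 > 0 — FAILS
(B) x = 0: LHS = |0| = 0; 0 > 0 — FAILS

Answer: Both A and B are false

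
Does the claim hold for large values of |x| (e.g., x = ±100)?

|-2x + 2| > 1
x = 100: LHS = |-2·100 + 2| = |-198| = 198; 198 > 1 — holds
x = -100: LHS = |-2·(-100) + 2| = |202| = 202; 202 > 1 — holds

Answer: Yes, holds for both x = 100 and x = -100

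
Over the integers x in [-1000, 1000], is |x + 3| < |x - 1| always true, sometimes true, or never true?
Holds at x = -2: LHS = |(-2) + 3| = |1| = 1, RHS = |(-2) - 1| = |-3| = 3; 1 < 3 — holds
Fails at x = 0: LHS = |0 + 3| = |3| = 3, RHS = |0 - 1| = |-1| = 1; 3 < 1 — FAILS
It is satisfied by some integers in the range but not all.

Answer: Sometimes true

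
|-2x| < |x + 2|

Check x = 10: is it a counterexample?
Substitute x = 10 into the relation:
x = 10: LHS = |-2·10| = |-20| = 20, RHS = |10 + 2| = |12| = 12; 20 < 12 — FAILS

Since the claim fails at x = 10, this value is a counterexample.

Answer: Yes, x = 10 is a counterexample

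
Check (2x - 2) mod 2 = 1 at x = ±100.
x = 100: LHS = (2·100 - 2) mod 2 = 198 mod 2 = 0; 0 = 1 — FAILS
x = -100: LHS = (2·(-100) - 2) mod 2 = (-202) mod 2 = 0; 0 = 1 — FAILS

Answer: No, fails for both x = 100 and x = -100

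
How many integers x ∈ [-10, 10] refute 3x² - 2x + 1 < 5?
Counterexamples in [-10, 10]: {-10, -9, -8, -7, -6, -5, -4, -3, -2, -1, 2, 3, 4, 5, 6, 7, 8, 9, 10}.

Counting them gives 19 values.

Answer: 19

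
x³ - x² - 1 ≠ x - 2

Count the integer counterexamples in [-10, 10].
Counterexamples in [-10, 10]: {-1, 1}.

Counting them gives 2 values.

Answer: 2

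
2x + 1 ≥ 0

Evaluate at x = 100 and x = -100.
x = 100: LHS = 2·100 + 1 = 201; 201 ≥ 0 — holds
x = -100: LHS = 2·(-100) + 1 = -199; -199 ≥ 0 — FAILS

Answer: Partially: holds for x = 100, fails for x = -100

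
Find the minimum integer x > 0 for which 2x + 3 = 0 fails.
Testing positive integers:
x = 1: LHS = 2·1 + 3 = 5; 5 = 0 — FAILS  ← smallest positive counterexample

Answer: x = 1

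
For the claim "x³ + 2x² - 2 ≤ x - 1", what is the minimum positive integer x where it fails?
Testing positive integers:
x = 1: LHS = 1³ + 2·1² - 2 = 1, RHS = 1 - 1 = 0; 1 ≤ 0 — FAILS  ← smallest positive counterexample

Answer: x = 1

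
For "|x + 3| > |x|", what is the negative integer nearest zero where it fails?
Testing negative integers from -1 downward:
x = -1: LHS = |(-1) + 3| = |2| = 2, RHS = |-1| = 1; 2 > 1 — holds
x = -2: LHS = |(-2) + 3| = |1| = 1, RHS = |-2| = 2; 1 > 2 — FAILS  ← closest negative counterexample to 0

Answer: x = -2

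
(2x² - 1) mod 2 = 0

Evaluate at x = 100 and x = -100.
x = 100: LHS = (2·100² - 1) mod 2 = 19999 mod 2 = 1; 1 = 0 — FAILS
x = -100: LHS = (2·(-100)² - 1) mod 2 = 19999 mod 2 = 1; 1 = 0 — FAILS

Answer: No, fails for both x = 100 and x = -100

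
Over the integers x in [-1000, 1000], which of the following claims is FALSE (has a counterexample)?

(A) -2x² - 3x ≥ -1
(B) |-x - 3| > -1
(A) x = 1: LHS = -2·1² - 3·1 = -5; -5 ≥ -1 — FAILS

(B) An absolute value is never negative, so the left side is ≥ 0 for every x, while the right side is -1. Tightest case in [-1000, 1000] is x = -3:
x = -3: LHS = |-(-3) - 3| = |0| = 0; 0 > -1 — holds
Hence LHS − RHS is never zero or negative, i.e. LHS > RHS throughout, so the relation holds for every integer in [-1000, 1000].

Only (A) has a counterexample.

Answer: A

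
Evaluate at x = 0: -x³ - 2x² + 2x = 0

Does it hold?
x = 0: LHS = -0³ - 2·0² + 2·0 = 0; 0 = 0 — holds

The relation is satisfied at x = 0.

Answer: Yes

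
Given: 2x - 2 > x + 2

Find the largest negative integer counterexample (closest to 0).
Testing negative integers from -1 downward:
x = -1: LHS = 2·(-1) - 2 = -4, RHS = (-1) + 2 = 1; -4 > 1 — FAILS  ← closest negative counterexample to 0

Answer: x = -1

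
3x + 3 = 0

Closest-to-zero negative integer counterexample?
Testing negative integers from -1 downward:
x = -1: LHS = 3·(-1) + 3 = 0; 0 = 0 — holds
x = -2: LHS = 3·(-2) + 3 = -3; -3 = 0 — FAILS  ← closest negative counterexample to 0

Answer: x = -2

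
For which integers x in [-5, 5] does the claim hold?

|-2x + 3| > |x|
Holds for: {-5, -4, -3, -2, -1, 0, 4, 5}
Fails for: {1, 2, 3}

Answer: {-5, -4, -3, -2, -1, 0, 4, 5}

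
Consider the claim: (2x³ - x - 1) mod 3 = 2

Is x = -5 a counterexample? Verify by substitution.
Substitute x = -5 into the relation:
x = -5: LHS = (2·(-5)³ - (-5) - 1) mod 3 = (-246) mod 3 = 0; 0 = 2 — FAILS

Since the claim fails at x = -5, this value is a counterexample.

Answer: Yes, x = -5 is a counterexample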